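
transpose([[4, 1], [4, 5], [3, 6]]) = [[4, 4, 3], [1, 5, 6]]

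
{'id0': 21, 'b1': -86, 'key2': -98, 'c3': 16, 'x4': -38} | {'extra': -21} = {'id0': 21, 'b1': -86, 'key2': -98, 'c3': 16, 'x4': -38, 'extra': -21}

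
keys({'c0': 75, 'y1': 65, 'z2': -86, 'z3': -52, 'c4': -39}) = ['c0', 'y1', 'z2', 'z3', 'c4']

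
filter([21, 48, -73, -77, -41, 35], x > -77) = keep x where x > -77: 21✓, 48✓, -73✓, -77✗, -41✓, 35✓
= [21, 48, -73, -41, 35]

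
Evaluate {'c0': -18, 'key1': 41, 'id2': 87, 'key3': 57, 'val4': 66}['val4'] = 66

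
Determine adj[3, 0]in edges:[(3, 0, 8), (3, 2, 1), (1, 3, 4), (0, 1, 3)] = 8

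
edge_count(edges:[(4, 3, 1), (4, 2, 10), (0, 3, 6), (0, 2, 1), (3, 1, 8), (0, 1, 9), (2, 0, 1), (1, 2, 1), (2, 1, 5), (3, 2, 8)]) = 10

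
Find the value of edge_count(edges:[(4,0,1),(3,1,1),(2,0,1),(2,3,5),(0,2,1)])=5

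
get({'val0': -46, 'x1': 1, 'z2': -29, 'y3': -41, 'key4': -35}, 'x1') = 1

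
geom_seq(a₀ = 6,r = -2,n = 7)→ [6, -12, 24, -48, 96, -192, 384]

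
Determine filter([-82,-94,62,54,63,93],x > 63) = keep x where x > 63: -82✗, -94✗, 62✗, 54✗, 63✗, 93✓
= [93]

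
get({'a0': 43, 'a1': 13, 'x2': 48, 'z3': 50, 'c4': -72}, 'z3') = 50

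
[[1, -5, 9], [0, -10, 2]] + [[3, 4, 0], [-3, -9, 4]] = [[4, -1, 9], [-3, -19, 6]]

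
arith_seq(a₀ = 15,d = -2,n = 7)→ [15, 13, 11, 9, 7, 5, 3]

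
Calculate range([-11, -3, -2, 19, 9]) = 30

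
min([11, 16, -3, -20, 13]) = -20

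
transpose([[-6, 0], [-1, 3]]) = [[-6, -1], [0, 3]]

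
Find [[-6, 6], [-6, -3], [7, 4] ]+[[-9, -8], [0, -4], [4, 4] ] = [[-15, -2], [-6, -7], [11, 8]]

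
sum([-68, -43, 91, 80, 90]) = (-68) + (-43) + 91 + 80 + 90
= 150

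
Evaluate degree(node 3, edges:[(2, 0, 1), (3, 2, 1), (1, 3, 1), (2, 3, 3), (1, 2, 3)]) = 3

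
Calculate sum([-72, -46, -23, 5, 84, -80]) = (-72) + (-46) + (-23) + 5 + 84 + (-80)
= -132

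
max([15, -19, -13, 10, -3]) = 15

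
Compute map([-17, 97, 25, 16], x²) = (-17)²=289, (97)²=9409, (25)²=625, (16)²=256
= [289, 9409, 625, 256]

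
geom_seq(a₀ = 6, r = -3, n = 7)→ [6, -18, 54, -162, 486, -1458, 4374]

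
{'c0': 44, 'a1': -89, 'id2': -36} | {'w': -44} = {'c0': 44, 'a1': -89, 'id2': -36, 'w': -44}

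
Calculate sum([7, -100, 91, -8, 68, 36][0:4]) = slice → [7, -100, 91, -8]
7 + (-100) + 91 + (-8)
= -10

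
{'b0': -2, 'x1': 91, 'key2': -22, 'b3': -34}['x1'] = 91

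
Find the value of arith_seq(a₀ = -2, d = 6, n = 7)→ [-2, 4, 10, 16, 22, 28, 34]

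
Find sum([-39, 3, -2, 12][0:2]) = -36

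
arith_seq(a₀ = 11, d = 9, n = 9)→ [11, 20, 29, 38, 47, 56, 65, 74, 83]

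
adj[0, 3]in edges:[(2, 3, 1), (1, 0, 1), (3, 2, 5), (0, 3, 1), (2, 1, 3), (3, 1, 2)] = 1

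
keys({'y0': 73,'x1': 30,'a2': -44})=['y0', 'x1', 'a2']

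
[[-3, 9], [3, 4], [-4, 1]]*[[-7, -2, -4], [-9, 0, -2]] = C[0][0] = (-3)*(-7) + (9)*(-9) = -60
C[0][1] = (-3)*(-2) + (9)*(0) = 6
C[0][2] = (-3)*(-4) + (9)*(-2) = -6
C[1][0] = (3)*(-7) + (4)*(-9) = -57
C[1][1] = (3)*(-2) + (4)*(0) = -6
C[1][2] = (3)*(-4) + (4)*(-2) = -20
... (3 more cells)
= [[-60, 6, -6], [-57, -6, -20], [19, 8, 14]]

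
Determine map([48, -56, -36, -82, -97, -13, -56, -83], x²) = [2304, 3136, 1296, 6724, 9409, 169, 3136, 6889]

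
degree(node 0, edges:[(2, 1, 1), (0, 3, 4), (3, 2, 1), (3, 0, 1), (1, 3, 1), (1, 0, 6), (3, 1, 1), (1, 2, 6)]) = incident: (0,3), (3,0), (1,0)
= 3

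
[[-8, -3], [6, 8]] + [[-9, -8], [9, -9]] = [[-17, -11], [15, -1]]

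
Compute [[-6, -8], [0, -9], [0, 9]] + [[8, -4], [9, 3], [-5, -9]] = [[2, -12], [9, -6], [-5, 0]]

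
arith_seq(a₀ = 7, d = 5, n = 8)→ a_0 = 7 + 0*5 = 7
a_1 = 7 + 1*5 = 12
a_2 = 7 + 2*5 = 17
...
= [7, 12, 17, 22, 27, 32, 37, 42]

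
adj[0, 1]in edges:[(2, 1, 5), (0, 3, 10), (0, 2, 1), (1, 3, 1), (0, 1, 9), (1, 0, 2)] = 9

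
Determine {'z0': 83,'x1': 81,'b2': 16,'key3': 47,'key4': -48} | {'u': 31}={'z0': 83, 'x1': 81, 'b2': 16, 'key3': 47, 'key4': -48, 'u': 31}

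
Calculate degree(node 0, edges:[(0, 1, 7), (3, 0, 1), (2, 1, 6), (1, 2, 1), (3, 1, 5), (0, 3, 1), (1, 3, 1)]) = incident: (0,1), (3,0), (0,3)
= 3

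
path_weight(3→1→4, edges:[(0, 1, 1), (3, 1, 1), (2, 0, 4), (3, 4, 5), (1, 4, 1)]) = 2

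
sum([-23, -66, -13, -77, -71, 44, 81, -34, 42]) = -117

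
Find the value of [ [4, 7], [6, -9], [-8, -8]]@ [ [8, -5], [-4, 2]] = C[0][0] = (4)*(8) + (7)*(-4) = 4
C[0][1] = (4)*(-5) + (7)*(2) = -6
C[1][0] = (6)*(8) + (-9)*(-4) = 84
C[1][1] = (6)*(-5) + (-9)*(2) = -48
C[2][0] = (-8)*(8) + (-8)*(-4) = -32
C[2][1] = (-8)*(-5) + (-8)*(2) = 24
= [[4, -6], [84, -48], [-32, 24]]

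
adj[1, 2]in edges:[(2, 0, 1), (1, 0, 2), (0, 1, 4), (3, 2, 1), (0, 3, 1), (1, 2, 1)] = 1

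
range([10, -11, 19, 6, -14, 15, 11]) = 33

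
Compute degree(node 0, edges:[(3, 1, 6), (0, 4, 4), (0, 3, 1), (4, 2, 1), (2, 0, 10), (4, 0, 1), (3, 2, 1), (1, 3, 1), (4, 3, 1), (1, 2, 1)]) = incident: (0,4), (0,3), (2,0), (4,0)
= 4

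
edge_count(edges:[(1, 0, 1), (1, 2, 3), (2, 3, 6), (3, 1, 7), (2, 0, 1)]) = 5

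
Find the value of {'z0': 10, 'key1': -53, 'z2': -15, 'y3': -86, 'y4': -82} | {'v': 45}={'z0': 10, 'key1': -53, 'z2': -15, 'y3': -86, 'y4': -82, 'v': 45}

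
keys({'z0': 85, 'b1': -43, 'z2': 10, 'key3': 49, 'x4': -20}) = ['z0', 'b1', 'z2', 'key3', 'x4']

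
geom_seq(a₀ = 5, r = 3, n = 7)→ a_0 = 5*3^0 = 5
a_1 = 5*3^1 = 15
a_2 = 5*3^2 = 45
...
= [5, 15, 45, 135, 405, 1215, 3645]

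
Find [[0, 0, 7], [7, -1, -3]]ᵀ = [[0, 7], [0, -1], [7, -3]]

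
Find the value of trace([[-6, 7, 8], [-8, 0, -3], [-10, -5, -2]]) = -8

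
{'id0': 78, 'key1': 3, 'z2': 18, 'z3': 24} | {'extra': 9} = {'id0': 78, 'key1': 3, 'z2': 18, 'z3': 24, 'extra': 9}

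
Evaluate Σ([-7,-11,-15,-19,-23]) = (-7) + (-11) + (-15) + (-19) + (-23)
= -75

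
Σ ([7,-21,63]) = 49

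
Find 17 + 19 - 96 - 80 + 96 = -44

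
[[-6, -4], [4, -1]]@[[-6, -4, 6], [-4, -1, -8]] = [[52, 28, -4], [-20, -15, 32]]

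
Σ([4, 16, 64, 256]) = 4 + 16 + 64 + 256
= 340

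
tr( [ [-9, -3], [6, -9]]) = diagonal: (-9) + (-9)
= -18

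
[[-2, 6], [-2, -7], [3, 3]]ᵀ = [[-2, -2, 3], [6, -7, 3]]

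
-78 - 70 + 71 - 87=-164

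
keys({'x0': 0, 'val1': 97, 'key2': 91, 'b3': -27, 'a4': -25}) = ['x0', 'val1', 'key2', 'b3', 'a4']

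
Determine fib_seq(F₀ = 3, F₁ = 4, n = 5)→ [3, 4, 7, 11, 18]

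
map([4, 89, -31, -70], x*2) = [8, 178, -62, -140]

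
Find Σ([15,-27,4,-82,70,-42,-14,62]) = 15 + (-27) + 4 + (-82) + 70 + (-42) + (-14) + 62
= -14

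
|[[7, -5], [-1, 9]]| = (7)*(9) - (-5)*(-1)
= 58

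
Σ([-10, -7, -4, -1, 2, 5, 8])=(-10) + (-7) + (-4) + (-1) + 2 + 5 + 8
= -7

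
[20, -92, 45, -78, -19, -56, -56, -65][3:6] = [-78, -19, -56]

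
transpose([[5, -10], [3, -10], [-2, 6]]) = [[5, 3, -2], [-10, -10, 6]]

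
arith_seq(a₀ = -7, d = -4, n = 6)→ [-7, -11, -15, -19, -23, -27]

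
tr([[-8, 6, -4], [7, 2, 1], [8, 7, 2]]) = diagonal: (-8) + 2 + 2
= -4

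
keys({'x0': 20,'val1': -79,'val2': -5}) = ['x0', 'val1', 'val2']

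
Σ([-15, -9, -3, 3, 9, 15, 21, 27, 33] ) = (-15) + (-9) + (-3) + 3 + 9 + 15 + 21 + 27 + 33
= 81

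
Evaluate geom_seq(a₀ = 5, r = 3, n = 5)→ [5, 15, 45, 135, 405]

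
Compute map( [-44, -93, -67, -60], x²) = (-44)²=1936, (-93)²=8649, (-67)²=4489, (-60)²=3600
= [1936, 8649, 4489, 3600]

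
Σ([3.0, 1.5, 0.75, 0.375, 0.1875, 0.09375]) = 3.0 + 1.5 + 0.75 + 0.375 + 0.1875 + 0.09375
= 5.90625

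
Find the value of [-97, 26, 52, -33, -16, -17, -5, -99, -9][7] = -99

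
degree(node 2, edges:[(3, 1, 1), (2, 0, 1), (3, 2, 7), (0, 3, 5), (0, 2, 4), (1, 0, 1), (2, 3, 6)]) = incident: (2,0), (3,2), (0,2), (2,3)
= 4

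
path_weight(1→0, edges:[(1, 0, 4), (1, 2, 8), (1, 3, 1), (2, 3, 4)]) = w(1→0)=4
= 4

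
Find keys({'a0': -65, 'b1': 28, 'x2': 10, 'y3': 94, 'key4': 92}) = ['a0', 'b1', 'x2', 'y3', 'key4']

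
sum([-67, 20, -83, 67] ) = -63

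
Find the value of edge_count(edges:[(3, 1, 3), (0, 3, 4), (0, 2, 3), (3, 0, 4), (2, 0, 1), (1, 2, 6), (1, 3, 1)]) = 7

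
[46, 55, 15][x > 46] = [55]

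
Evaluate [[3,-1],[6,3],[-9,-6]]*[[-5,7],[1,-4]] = [[-16, 25], [-27, 30], [39, -39]]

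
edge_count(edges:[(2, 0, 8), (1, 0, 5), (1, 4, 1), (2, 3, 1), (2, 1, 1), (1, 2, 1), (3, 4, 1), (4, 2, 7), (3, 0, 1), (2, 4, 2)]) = 10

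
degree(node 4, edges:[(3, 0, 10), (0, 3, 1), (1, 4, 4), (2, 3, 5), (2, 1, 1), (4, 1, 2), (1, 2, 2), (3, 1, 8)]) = 2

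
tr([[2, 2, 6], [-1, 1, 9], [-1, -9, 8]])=11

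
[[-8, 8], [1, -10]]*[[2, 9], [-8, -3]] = C[0][0] = (-8)*(2) + (8)*(-8) = -80
C[0][1] = (-8)*(9) + (8)*(-3) = -96
C[1][0] = (1)*(2) + (-10)*(-8) = 82
C[1][1] = (1)*(9) + (-10)*(-3) = 39
= [[-80, -96], [82, 39]]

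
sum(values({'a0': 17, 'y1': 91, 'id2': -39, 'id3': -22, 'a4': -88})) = -41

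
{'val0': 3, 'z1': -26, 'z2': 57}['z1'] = -26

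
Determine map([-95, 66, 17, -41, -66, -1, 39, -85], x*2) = [-190, 132, 34, -82, -132, -2, 78, -170]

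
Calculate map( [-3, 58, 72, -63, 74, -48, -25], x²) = [9, 3364, 5184, 3969, 5476, 2304, 625]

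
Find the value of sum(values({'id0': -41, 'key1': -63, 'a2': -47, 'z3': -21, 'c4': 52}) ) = -120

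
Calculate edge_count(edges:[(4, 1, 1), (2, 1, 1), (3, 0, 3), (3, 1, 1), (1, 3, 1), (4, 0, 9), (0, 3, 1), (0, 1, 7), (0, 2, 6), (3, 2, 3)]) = 10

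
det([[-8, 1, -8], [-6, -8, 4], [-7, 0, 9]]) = (1)*(-8)*det([[-8, 4], [0, 9]]) + (-1)*(1)*det([[-6, 4], [-7, 9]]) + (1)*(-8)*det([[-6, -8], [-7, 0]])
= 576 + 26 + 448
= 1050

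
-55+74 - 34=-15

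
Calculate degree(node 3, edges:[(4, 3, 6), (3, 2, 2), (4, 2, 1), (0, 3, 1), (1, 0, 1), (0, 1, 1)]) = 3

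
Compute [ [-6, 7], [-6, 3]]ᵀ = [[-6, -6], [7, 3]]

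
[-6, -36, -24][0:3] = [-6, -36, -24]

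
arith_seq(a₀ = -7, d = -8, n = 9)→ a_0 = -7 + 0*-8 = -7
a_1 = -7 + 1*-8 = -15
a_2 = -7 + 2*-8 = -23
...
= [-7, -15, -23, -31, -39, -47, -55, -63, -71]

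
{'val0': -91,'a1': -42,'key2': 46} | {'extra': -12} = {'val0': -91, 'a1': -42, 'key2': 46, 'extra': -12}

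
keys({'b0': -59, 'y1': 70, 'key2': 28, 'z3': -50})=['b0', 'y1', 'key2', 'z3']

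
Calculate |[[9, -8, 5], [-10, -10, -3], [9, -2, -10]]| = 2412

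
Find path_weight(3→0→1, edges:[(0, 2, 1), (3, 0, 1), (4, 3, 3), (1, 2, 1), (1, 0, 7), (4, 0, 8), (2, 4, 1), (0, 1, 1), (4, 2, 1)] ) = 2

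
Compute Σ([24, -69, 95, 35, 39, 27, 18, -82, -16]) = 71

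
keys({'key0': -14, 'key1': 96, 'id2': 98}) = ['key0', 'key1', 'id2']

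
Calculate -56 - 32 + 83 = -5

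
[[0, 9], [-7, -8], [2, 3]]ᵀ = [[0, -7, 2], [9, -8, 3]]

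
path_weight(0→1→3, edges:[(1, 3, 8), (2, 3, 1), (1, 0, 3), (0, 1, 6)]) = 14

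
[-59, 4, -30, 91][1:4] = [4, -30, 91]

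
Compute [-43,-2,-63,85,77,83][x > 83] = [85]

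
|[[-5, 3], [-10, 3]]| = (-5)*(3) - (3)*(-10)
= 15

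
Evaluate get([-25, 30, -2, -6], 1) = 30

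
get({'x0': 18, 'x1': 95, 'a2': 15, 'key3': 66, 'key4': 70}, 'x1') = 95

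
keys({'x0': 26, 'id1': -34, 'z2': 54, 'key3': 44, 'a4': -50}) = ['x0', 'id1', 'z2', 'key3', 'a4']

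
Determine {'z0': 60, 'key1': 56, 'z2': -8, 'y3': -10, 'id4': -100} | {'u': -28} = {'z0': 60, 'key1': 56, 'z2': -8, 'y3': -10, 'id4': -100, 'u': -28}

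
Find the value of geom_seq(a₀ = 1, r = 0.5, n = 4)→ [1.0, 0.5, 0.25, 0.125]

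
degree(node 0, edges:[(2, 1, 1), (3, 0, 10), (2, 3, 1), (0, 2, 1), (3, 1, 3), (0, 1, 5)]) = incident: (3,0), (0,2), (0,1)
= 3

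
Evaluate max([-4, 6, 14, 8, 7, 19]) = 19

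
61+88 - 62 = 87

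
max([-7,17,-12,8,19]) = 19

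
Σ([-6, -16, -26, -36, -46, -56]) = (-6) + (-16) + (-26) + (-36) + (-46) + (-56)
= -186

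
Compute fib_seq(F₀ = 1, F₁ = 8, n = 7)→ [1, 8, 9, 17, 26, 43, 69]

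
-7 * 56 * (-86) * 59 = 1989008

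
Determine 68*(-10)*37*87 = -2188920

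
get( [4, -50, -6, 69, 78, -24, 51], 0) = 4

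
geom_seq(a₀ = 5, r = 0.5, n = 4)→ [5.0, 2.5, 1.25, 0.625]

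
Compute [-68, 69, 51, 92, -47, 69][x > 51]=keep x where x > 51: -68✗, 69✓, 51✗, 92✓, -47✗, 69✓
= [69, 92, 69]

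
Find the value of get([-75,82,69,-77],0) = -75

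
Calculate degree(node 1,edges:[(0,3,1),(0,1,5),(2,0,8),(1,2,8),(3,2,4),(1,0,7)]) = incident: (0,1), (1,2), (1,0)
= 3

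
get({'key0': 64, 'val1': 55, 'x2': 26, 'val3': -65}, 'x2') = 26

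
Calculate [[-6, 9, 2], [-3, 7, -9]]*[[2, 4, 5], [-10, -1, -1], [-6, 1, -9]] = C[0][0] = (-6)*(2) + (9)*(-10) + (2)*(-6) = -114
C[0][1] = (-6)*(4) + (9)*(-1) + (2)*(1) = -31
C[0][2] = (-6)*(5) + (9)*(-1) + (2)*(-9) = -57
C[1][0] = (-3)*(2) + (7)*(-10) + (-9)*(-6) = -22
C[1][1] = (-3)*(4) + (7)*(-1) + (-9)*(1) = -28
C[1][2] = (-3)*(5) + (7)*(-1) + (-9)*(-9) = 59
= [[-114, -31, -57], [-22, -28, 59]]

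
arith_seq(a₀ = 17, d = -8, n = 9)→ [17, 9, 1, -7, -15, -23, -31, -39, -47]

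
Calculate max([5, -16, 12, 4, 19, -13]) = 19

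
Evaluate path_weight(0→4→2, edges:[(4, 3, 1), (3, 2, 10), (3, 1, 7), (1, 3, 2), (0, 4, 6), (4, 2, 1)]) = 7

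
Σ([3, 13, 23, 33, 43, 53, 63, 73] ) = 3 + 13 + 23 + 33 + 43 + 53 + 63 + 73
= 304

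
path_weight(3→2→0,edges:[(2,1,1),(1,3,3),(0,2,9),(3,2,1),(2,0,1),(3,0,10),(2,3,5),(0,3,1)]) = 2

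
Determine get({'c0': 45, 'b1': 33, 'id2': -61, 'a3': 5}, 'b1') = 33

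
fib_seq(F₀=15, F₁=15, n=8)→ [15, 15, 30, 45, 75, 120, 195, 315]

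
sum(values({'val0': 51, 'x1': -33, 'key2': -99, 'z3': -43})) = -124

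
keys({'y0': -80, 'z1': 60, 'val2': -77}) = ['y0', 'z1', 'val2']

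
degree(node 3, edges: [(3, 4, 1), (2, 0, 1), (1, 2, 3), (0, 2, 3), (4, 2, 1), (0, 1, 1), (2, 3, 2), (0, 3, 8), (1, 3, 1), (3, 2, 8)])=5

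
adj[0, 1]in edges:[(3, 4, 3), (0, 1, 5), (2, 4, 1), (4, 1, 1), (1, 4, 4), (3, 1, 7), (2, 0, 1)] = 5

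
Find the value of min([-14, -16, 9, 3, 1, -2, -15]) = -16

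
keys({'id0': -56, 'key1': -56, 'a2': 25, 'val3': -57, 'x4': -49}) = ['id0', 'key1', 'a2', 'val3', 'x4']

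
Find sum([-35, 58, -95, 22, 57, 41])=(-35) + 58 + (-95) + 22 + 57 + 41
= 48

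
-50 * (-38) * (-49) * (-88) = 8192800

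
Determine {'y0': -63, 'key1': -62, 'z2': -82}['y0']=-63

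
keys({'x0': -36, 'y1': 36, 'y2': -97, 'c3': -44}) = ['x0', 'y1', 'y2', 'c3']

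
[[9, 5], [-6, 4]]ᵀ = [[9, -6], [5, 4]]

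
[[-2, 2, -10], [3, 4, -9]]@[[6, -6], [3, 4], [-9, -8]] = C[0][0] = (-2)*(6) + (2)*(3) + (-10)*(-9) = 84
C[0][1] = (-2)*(-6) + (2)*(4) + (-10)*(-8) = 100
C[1][0] = (3)*(6) + (4)*(3) + (-9)*(-9) = 111
C[1][1] = (3)*(-6) + (4)*(4) + (-9)*(-8) = 70
= [[84, 100], [111, 70]]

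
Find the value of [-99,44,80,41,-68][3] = 41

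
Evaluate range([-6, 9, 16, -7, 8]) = 23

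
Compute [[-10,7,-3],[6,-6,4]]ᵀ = [[-10, 6], [7, -6], [-3, 4]]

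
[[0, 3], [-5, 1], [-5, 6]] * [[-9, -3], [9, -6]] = [[27, -18], [54, 9], [99, -21]]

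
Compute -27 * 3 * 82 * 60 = -398520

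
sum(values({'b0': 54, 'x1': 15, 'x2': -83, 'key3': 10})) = 54 + 15 + (-83) + 10
= -4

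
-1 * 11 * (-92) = 1012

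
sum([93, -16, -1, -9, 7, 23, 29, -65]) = 93 + (-16) + (-1) + (-9) + 7 + 23 + 29 + (-65)
= 61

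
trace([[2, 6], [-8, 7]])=9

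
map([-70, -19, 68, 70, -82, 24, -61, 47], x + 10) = [-60, -9, 78, 80, -72, 34, -51, 57]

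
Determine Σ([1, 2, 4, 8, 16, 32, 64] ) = 1 + 2 + 4 + 8 + 16 + 32 + 64
= 127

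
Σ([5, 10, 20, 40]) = 75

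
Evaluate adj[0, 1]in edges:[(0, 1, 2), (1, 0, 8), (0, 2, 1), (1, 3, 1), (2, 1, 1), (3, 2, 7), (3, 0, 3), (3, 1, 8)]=2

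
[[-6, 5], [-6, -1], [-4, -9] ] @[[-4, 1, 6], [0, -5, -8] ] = C[0][0] = (-6)*(-4) + (5)*(0) = 24
C[0][1] = (-6)*(1) + (5)*(-5) = -31
C[0][2] = (-6)*(6) + (5)*(-8) = -76
C[1][0] = (-6)*(-4) + (-1)*(0) = 24
C[1][1] = (-6)*(1) + (-1)*(-5) = -1
C[1][2] = (-6)*(6) + (-1)*(-8) = -28
... (3 more cells)
= [[24, -31, -76], [24, -1, -28], [16, 41, 48]]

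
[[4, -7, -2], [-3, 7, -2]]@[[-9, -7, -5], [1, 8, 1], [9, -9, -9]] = [[-61, -66, -9], [16, 95, 40]]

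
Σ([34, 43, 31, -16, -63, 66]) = 34 + 43 + 31 + (-16) + (-63) + 66
= 95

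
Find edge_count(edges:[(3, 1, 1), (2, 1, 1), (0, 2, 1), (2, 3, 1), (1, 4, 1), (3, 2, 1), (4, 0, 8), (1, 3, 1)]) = 8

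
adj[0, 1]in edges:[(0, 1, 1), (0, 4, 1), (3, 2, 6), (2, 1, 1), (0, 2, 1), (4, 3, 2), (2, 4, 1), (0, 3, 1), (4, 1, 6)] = 1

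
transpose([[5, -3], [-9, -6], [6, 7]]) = [[5, -9, 6], [-3, -6, 7]]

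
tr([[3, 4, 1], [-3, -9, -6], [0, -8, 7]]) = diagonal: 3 + (-9) + 7
= 1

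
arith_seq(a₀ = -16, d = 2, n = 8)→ a_0 = -16 + 0*2 = -16
a_1 = -16 + 1*2 = -14
a_2 = -16 + 2*2 = -12
...
= [-16, -14, -12, -10, -8, -6, -4, -2]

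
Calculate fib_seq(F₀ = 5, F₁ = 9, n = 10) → F_2 = F_1 + F_0 = 14
F_3 = F_2 + F_1 = 23
F_4 = F_3 + F_2 = 37
...
= [5, 9, 14, 23, 37, 60, 97, 157, 254, 411]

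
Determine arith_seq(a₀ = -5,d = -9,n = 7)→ a_0 = -5 + 0*-9 = -5
a_1 = -5 + 1*-9 = -14
a_2 = -5 + 2*-9 = -23
...
= [-5, -14, -23, -32, -41, -50, -59]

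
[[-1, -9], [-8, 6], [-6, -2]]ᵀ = [[-1, -8, -6], [-9, 6, -2]]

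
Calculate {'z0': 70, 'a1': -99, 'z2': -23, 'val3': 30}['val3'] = 30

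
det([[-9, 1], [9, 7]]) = -72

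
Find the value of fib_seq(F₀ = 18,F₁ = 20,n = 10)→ [18, 20, 38, 58, 96, 154, 250, 404, 654, 1058]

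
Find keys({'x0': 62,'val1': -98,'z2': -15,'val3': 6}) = ['x0', 'val1', 'z2', 'val3']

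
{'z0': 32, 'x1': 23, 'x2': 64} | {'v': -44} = {'z0': 32, 'x1': 23, 'x2': 64, 'v': -44}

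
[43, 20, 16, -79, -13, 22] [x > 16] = keep x where x > 16: 43✓, 20✓, 16✗, -79✗, -13✗, 22✓
= [43, 20, 22]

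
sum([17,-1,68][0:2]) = slice → [17, -1]
17 + (-1)
= 16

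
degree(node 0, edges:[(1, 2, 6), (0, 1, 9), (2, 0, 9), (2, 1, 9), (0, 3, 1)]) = 3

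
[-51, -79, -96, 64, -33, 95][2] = -96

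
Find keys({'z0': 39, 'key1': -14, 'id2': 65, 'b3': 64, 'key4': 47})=['z0', 'key1', 'id2', 'b3', 'key4']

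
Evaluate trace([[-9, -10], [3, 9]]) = diagonal: (-9) + 9
= 0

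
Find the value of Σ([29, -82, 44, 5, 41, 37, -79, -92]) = 29 + (-82) + 44 + 5 + 41 + 37 + (-79) + (-92)
= -97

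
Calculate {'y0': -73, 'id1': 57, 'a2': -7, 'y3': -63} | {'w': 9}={'y0': -73, 'id1': 57, 'a2': -7, 'y3': -63, 'w': 9}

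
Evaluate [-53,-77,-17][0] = -53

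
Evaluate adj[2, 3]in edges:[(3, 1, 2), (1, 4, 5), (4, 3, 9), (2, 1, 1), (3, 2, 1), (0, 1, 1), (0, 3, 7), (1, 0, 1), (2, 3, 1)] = 1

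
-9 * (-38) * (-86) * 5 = -147060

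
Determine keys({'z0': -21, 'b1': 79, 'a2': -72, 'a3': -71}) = ['z0', 'b1', 'a2', 'a3']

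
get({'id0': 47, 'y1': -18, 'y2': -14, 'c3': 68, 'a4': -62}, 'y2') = -14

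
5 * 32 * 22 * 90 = 316800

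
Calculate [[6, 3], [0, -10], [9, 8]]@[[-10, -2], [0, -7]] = [[-60, -33], [0, 70], [-90, -74]]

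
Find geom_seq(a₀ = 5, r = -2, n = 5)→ [5, -10, 20, -40, 80]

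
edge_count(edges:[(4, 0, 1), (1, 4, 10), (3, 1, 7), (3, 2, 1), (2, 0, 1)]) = 5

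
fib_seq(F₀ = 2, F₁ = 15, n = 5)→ [2, 15, 17, 32, 49]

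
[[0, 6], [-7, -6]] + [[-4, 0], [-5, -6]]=[[-4, 6], [-12, -12]]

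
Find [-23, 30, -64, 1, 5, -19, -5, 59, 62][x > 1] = [30, 5, 59, 62]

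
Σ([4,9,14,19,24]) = 4 + 9 + 14 + 19 + 24
= 70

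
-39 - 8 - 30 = -77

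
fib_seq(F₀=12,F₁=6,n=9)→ [12, 6, 18, 24, 42, 66, 108, 174, 282]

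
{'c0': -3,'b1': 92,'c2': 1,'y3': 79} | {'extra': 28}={'c0': -3, 'b1': 92, 'c2': 1, 'y3': 79, 'extra': 28}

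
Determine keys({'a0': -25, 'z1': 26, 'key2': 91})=['a0', 'z1', 'key2']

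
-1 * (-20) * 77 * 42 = 64680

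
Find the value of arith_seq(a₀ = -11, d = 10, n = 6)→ [-11, -1, 9, 19, 29, 39]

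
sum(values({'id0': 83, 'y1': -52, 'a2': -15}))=16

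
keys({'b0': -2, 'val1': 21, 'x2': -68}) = ['b0', 'val1', 'x2']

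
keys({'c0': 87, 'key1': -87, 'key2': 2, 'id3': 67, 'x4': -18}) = ['c0', 'key1', 'key2', 'id3', 'x4']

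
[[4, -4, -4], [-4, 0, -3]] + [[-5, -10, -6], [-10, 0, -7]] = [[-1, -14, -10], [-14, 0, -10]]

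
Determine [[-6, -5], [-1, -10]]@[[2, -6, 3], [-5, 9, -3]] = C[0][0] = (-6)*(2) + (-5)*(-5) = 13
C[0][1] = (-6)*(-6) + (-5)*(9) = -9
C[0][2] = (-6)*(3) + (-5)*(-3) = -3
C[1][0] = (-1)*(2) + (-10)*(-5) = 48
C[1][1] = (-1)*(-6) + (-10)*(9) = -84
C[1][2] = (-1)*(3) + (-10)*(-3) = 27
= [[13, -9, -3], [48, -84, 27]]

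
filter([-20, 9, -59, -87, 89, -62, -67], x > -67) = keep x where x > -67: -20✓, 9✓, -59✓, -87✗, 89✓, -62✓, -67✗
= [-20, 9, -59, 89, -62]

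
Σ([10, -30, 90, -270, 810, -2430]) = -1820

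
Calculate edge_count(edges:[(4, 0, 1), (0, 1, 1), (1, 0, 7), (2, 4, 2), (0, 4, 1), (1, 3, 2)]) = 6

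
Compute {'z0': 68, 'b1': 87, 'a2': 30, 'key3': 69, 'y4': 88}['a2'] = 30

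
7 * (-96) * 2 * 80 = -107520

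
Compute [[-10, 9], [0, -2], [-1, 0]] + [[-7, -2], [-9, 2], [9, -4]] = [[-17, 7], [-9, 0], [8, -4]]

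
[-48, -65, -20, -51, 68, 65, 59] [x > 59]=[68, 65]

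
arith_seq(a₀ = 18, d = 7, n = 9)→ a_0 = 18 + 0*7 = 18
a_1 = 18 + 1*7 = 25
a_2 = 18 + 2*7 = 32
...
= [18, 25, 32, 39, 46, 53, 60, 67, 74]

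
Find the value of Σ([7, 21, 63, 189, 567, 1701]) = 2548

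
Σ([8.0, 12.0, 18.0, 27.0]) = 65.0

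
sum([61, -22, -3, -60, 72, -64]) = 61 + (-22) + (-3) + (-60) + 72 + (-64)
= -16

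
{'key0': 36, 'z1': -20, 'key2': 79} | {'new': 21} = {'key0': 36, 'z1': -20, 'key2': 79, 'new': 21}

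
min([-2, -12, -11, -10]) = -12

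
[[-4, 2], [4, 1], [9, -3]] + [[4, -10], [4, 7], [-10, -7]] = [[0, -8], [8, 8], [-1, -10]]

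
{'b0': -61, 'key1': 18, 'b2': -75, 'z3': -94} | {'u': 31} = {'b0': -61, 'key1': 18, 'b2': -75, 'z3': -94, 'u': 31}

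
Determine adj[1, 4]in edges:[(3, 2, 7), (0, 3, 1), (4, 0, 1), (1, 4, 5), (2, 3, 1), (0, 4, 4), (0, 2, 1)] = 5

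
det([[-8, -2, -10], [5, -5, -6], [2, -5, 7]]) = (1)*(-8)*det([[-5, -6], [-5, 7]]) + (-1)*(-2)*det([[5, -6], [2, 7]]) + (1)*(-10)*det([[5, -5], [2, -5]])
= 520 + 94 + 150
= 764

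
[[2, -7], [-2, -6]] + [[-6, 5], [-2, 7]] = [[-4, -2], [-4, 1]]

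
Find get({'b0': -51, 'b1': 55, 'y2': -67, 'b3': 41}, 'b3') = 41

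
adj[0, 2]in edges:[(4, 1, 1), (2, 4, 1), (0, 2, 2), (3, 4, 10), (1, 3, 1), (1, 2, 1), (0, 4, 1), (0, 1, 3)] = 2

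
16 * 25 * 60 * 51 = 1224000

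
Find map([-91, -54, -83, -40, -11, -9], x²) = [8281, 2916, 6889, 1600, 121, 81]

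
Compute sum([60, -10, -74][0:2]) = slice → [60, -10]
60 + (-10)
= 50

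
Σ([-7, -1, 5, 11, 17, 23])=(-7) + (-1) + 5 + 11 + 17 + 23
= 48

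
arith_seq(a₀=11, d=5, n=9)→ a_0 = 11 + 0*5 = 11
a_1 = 11 + 1*5 = 16
a_2 = 11 + 2*5 = 21
...
= [11, 16, 21, 26, 31, 36, 41, 46, 51]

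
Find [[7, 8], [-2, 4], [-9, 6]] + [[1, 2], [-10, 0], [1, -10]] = [[8, 10], [-12, 4], [-8, -4]]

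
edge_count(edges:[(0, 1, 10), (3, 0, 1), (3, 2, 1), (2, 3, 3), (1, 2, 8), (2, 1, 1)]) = 6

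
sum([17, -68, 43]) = -8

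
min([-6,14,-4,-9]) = -9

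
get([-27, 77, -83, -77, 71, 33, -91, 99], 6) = -91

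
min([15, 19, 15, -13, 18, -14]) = -14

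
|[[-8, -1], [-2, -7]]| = 54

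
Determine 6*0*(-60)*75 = 0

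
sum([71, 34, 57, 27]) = 71 + 34 + 57 + 27
= 189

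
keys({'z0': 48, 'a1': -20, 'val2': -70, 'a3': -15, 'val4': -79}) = ['z0', 'a1', 'val2', 'a3', 'val4']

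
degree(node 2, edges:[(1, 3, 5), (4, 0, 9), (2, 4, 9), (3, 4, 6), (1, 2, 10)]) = 2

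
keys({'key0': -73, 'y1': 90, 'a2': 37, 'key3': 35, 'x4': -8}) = ['key0', 'y1', 'a2', 'key3', 'x4']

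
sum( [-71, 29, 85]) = (-71) + 29 + 85
= 43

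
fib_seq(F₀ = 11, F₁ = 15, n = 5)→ F_2 = F_1 + F_0 = 26
F_3 = F_2 + F_1 = 41
F_4 = F_3 + F_2 = 67
= [11, 15, 26, 41, 67]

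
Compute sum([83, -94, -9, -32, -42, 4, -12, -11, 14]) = -99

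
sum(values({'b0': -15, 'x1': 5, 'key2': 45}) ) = 35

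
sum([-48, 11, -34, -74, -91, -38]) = (-48) + 11 + (-34) + (-74) + (-91) + (-38)
= -274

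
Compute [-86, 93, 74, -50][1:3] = [93, 74]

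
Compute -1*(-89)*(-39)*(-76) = 263796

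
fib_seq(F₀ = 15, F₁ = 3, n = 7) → F_2 = F_1 + F_0 = 18
F_3 = F_2 + F_1 = 21
F_4 = F_3 + F_2 = 39
...
= [15, 3, 18, 21, 39, 60, 99]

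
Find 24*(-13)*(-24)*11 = 82368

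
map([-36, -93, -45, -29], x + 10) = -36+10=-26, -93+10=-83, -45+10=-35, -29+10=-19
= [-26, -83, -35, -19]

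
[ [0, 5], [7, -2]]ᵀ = [[0, 7], [5, -2]]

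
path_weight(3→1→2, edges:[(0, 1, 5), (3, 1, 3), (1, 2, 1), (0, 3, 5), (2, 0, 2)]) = 4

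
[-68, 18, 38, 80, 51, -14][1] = 18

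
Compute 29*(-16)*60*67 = -1865280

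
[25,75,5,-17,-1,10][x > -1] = [25, 75, 5, 10]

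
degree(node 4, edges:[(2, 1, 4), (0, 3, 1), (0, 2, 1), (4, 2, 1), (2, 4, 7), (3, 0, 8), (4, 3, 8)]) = incident: (4,2), (2,4), (4,3)
= 3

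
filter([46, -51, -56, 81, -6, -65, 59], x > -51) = keep x where x > -51: 46✓, -51✗, -56✗, 81✓, -6✓, -65✗, 59✓
= [46, 81, -6, 59]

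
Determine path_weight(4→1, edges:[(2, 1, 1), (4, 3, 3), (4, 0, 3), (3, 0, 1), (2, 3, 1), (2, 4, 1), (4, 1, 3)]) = 3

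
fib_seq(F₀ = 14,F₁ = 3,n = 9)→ F_2 = F_1 + F_0 = 17
F_3 = F_2 + F_1 = 20
F_4 = F_3 + F_2 = 37
...
= [14, 3, 17, 20, 37, 57, 94, 151, 245]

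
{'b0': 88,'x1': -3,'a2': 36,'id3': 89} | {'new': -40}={'b0': 88, 'x1': -3, 'a2': 36, 'id3': 89, 'new': -40}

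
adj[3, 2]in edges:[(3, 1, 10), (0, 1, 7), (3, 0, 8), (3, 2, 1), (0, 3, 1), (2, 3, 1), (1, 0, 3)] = 1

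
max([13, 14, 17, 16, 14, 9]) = 17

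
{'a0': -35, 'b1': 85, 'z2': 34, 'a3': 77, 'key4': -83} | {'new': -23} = {'a0': -35, 'b1': 85, 'z2': 34, 'a3': 77, 'key4': -83, 'new': -23}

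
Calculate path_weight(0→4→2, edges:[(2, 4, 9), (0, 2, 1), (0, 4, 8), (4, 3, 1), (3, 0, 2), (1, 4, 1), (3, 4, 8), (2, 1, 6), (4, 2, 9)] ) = w(0→4)=8 + w(4→2)=9
= 17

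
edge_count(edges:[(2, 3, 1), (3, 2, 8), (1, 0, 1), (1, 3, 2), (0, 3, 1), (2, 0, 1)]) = 6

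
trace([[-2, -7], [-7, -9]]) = -11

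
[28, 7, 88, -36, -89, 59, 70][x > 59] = [88, 70]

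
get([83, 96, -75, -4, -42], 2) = -75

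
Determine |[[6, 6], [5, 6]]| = 6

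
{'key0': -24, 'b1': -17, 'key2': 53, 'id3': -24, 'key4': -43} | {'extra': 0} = {'key0': -24, 'b1': -17, 'key2': 53, 'id3': -24, 'key4': -43, 'extra': 0}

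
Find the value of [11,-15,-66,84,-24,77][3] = 84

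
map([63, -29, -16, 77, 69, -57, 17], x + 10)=63+10=73, -29+10=-19, -16+10=-6, 77+10=87, 69+10=79, -57+10=-47, 17+10=27
= [73, -19, -6, 87, 79, -47, 27]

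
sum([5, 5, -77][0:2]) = 10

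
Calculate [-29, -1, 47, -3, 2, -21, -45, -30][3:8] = [-3, 2, -21, -45, -30]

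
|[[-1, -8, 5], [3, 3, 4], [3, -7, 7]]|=-127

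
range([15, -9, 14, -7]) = 24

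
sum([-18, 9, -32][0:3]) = slice → [-18, 9, -32]
(-18) + 9 + (-32)
= -41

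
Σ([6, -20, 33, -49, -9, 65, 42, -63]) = 6 + (-20) + 33 + (-49) + (-9) + 65 + 42 + (-63)
= 5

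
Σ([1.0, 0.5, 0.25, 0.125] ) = 1.0 + 0.5 + 0.25 + 0.125
= 1.875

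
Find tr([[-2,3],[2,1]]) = -1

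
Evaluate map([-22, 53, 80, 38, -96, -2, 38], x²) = (-22)²=484, (53)²=2809, (80)²=6400, (38)²=1444, (-96)²=9216, (-2)²=4, (38)²=1444
= [484, 2809, 6400, 1444, 9216, 4, 1444]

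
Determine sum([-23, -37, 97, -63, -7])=-33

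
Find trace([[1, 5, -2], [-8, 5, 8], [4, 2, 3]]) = 9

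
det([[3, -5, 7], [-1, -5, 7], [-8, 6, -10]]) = 32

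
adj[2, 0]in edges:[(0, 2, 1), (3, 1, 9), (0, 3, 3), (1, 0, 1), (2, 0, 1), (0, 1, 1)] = 1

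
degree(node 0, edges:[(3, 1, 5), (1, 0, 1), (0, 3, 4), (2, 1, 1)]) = 2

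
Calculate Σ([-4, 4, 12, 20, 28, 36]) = (-4) + 4 + 12 + 20 + 28 + 36
= 96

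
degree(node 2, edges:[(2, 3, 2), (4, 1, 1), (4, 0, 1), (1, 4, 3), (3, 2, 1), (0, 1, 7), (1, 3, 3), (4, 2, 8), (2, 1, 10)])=incident: (2,3), (3,2), (4,2), (2,1)
= 4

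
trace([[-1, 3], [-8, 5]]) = diagonal: (-1) + 5
= 4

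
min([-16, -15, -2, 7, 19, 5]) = -16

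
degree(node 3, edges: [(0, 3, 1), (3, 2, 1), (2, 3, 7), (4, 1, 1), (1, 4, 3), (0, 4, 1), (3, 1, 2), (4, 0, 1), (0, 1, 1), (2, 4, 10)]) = incident: (0,3), (3,2), (2,3), (3,1)
= 4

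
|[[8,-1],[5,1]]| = (8)*(1) - (-1)*(5)
= 13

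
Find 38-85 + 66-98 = -79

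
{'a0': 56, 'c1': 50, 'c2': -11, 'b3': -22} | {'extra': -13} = {'a0': 56, 'c1': 50, 'c2': -11, 'b3': -22, 'extra': -13}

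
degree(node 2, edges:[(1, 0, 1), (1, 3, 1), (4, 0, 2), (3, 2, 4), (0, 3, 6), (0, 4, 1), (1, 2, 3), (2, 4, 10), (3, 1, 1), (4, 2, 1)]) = incident: (3,2), (1,2), (2,4), (4,2)
= 4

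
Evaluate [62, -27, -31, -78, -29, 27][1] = -27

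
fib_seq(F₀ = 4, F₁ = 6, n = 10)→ F_2 = F_1 + F_0 = 10
F_3 = F_2 + F_1 = 16
F_4 = F_3 + F_2 = 26
...
= [4, 6, 10, 16, 26, 42, 68, 110, 178, 288]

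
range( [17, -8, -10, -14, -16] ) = 33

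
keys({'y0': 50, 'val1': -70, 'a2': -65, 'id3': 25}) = ['y0', 'val1', 'a2', 'id3']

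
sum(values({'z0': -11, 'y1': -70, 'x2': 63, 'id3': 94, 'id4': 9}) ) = 85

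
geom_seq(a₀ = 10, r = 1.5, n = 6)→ [10.0, 15.0, 22.5, 33.75, 50.625, 75.9375]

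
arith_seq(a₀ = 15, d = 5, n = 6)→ [15, 20, 25, 30, 35, 40]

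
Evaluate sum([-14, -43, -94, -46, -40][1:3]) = -137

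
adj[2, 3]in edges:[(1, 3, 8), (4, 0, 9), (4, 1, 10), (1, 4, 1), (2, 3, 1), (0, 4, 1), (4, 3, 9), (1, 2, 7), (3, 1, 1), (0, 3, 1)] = 1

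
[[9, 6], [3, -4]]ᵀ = [[9, 3], [6, -4]]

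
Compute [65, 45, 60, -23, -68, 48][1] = 45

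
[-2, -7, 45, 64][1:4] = [-7, 45, 64]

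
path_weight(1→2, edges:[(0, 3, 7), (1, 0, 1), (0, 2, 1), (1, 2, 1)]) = 1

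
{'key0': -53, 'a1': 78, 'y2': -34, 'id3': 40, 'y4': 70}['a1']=78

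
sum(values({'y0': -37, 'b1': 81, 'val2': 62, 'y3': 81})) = 187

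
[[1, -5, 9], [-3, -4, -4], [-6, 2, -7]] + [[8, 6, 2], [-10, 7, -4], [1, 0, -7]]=[[9, 1, 11], [-13, 3, -8], [-5, 2, -14]]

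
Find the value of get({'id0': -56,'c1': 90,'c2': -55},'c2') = -55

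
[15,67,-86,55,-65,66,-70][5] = 66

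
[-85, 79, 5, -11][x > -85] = [79, 5, -11]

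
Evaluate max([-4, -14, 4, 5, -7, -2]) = 5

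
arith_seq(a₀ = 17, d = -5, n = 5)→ [17, 12, 7, 2, -3]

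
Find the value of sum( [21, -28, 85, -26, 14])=21 + (-28) + 85 + (-26) + 14
= 66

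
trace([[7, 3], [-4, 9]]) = diagonal: 7 + 9
= 16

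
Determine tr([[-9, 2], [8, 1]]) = diagonal: (-9) + 1
= -8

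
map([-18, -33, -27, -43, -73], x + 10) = [-8, -23, -17, -33, -63]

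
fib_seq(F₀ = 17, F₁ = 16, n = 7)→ [17, 16, 33, 49, 82, 131, 213]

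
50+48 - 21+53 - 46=84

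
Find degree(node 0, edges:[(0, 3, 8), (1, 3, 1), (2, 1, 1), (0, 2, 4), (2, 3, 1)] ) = incident: (0,3), (0,2)
= 2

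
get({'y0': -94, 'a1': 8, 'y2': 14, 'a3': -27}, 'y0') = -94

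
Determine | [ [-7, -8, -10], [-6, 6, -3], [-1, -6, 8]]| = (1)*(-7)*det([[6, -3], [-6, 8]]) + (-1)*(-8)*det([[-6, -3], [-1, 8]]) + (1)*(-10)*det([[-6, 6], [-1, -6]])
= -210 + -408 + -420
= -1038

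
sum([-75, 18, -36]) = -93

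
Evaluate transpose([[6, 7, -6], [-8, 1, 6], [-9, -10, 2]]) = [[6, -8, -9], [7, 1, -10], [-6, 6, 2]]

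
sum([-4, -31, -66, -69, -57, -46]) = -273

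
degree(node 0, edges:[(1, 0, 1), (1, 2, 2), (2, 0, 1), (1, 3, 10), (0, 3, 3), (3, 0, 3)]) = incident: (1,0), (2,0), (0,3), (3,0)
= 4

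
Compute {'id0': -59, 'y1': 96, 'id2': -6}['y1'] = 96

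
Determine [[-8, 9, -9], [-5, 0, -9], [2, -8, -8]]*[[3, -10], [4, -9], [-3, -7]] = C[0][0] = (-8)*(3) + (9)*(4) + (-9)*(-3) = 39
C[0][1] = (-8)*(-10) + (9)*(-9) + (-9)*(-7) = 62
C[1][0] = (-5)*(3) + (0)*(4) + (-9)*(-3) = 12
C[1][1] = (-5)*(-10) + (0)*(-9) + (-9)*(-7) = 113
C[2][0] = (2)*(3) + (-8)*(4) + (-8)*(-3) = -2
C[2][1] = (2)*(-10) + (-8)*(-9) + (-8)*(-7) = 108
= [[39, 62], [12, 113], [-2, 108]]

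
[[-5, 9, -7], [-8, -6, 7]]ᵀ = [[-5, -8], [9, -6], [-7, 7]]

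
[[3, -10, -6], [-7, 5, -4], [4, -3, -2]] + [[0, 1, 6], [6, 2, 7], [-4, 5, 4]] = [[3, -9, 0], [-1, 7, 3], [0, 2, 2]]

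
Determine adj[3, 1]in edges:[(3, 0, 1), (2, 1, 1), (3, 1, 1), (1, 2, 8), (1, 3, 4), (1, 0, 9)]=1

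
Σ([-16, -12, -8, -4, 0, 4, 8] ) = -28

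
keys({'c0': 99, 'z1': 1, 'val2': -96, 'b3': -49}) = ['c0', 'z1', 'val2', 'b3']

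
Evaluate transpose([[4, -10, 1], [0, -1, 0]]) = [[4, 0], [-10, -1], [1, 0]]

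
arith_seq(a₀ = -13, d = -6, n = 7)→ a_0 = -13 + 0*-6 = -13
a_1 = -13 + 1*-6 = -19
a_2 = -13 + 2*-6 = -25
...
= [-13, -19, -25, -31, -37, -43, -49]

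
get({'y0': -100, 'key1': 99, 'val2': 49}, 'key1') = 99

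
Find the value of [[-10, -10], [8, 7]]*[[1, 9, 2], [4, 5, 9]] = [[-50, -140, -110], [36, 107, 79]]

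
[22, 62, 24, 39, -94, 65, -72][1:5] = [62, 24, 39, -94]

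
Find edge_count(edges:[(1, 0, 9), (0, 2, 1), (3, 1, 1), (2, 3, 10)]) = 4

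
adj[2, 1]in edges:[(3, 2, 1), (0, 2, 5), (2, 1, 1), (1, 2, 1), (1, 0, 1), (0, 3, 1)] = 1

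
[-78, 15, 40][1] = 15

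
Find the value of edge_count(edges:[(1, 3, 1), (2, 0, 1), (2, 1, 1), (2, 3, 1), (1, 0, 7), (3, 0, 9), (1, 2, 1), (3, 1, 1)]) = 8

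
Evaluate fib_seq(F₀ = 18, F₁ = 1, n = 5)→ F_2 = F_1 + F_0 = 19
F_3 = F_2 + F_1 = 20
F_4 = F_3 + F_2 = 39
= [18, 1, 19, 20, 39]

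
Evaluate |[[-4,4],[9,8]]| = (-4)*(8) - (4)*(9)
= -68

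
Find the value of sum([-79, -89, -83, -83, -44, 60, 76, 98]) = (-79) + (-89) + (-83) + (-83) + (-44) + 60 + 76 + 98
= -144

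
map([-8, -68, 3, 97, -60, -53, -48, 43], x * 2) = [-16, -136, 6, 194, -120, -106, -96, 86]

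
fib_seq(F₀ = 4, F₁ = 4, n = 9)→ F_2 = F_1 + F_0 = 8
F_3 = F_2 + F_1 = 12
F_4 = F_3 + F_2 = 20
...
= [4, 4, 8, 12, 20, 32, 52, 84, 136]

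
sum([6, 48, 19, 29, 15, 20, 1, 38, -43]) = 133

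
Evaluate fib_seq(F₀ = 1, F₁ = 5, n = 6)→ F_2 = F_1 + F_0 = 6
F_3 = F_2 + F_1 = 11
F_4 = F_3 + F_2 = 17
...
= [1, 5, 6, 11, 17, 28]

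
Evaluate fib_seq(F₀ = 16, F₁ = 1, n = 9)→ [16, 1, 17, 18, 35, 53, 88, 141, 229]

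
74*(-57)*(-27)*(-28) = -3188808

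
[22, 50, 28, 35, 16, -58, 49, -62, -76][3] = 35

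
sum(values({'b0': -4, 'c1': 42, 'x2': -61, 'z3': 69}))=(-4) + 42 + (-61) + 69
= 46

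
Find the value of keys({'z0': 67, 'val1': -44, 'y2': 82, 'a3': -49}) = ['z0', 'val1', 'y2', 'a3']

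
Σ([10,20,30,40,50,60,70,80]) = 360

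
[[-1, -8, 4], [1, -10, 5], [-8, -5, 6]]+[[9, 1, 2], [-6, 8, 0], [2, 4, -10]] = [[8, -7, 6], [-5, -2, 5], [-6, -1, -4]]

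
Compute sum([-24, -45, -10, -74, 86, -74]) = -141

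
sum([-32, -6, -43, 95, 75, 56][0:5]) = 89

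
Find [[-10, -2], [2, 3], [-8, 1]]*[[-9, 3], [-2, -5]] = C[0][0] = (-10)*(-9) + (-2)*(-2) = 94
C[0][1] = (-10)*(3) + (-2)*(-5) = -20
C[1][0] = (2)*(-9) + (3)*(-2) = -24
C[1][1] = (2)*(3) + (3)*(-5) = -9
C[2][0] = (-8)*(-9) + (1)*(-2) = 70
C[2][1] = (-8)*(3) + (1)*(-5) = -29
= [[94, -20], [-24, -9], [70, -29]]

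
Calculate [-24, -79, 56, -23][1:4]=[-79, 56, -23]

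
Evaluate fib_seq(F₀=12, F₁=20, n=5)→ F_2 = F_1 + F_0 = 32
F_3 = F_2 + F_1 = 52
F_4 = F_3 + F_2 = 84
= [12, 20, 32, 52, 84]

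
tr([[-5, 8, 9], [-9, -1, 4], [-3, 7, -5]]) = diagonal: (-5) + (-1) + (-5)
= -11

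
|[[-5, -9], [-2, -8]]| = (-5)*(-8) - (-9)*(-2)
= 22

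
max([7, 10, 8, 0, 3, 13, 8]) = 13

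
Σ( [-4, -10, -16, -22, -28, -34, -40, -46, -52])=-252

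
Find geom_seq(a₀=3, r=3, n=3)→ a_0 = 3*3^0 = 3
a_1 = 3*3^1 = 9
a_2 = 3*3^2 = 27
= [3, 9, 27]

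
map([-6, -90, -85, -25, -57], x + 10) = -6+10=4, -90+10=-80, -85+10=-75, -25+10=-15, -57+10=-47
= [4, -80, -75, -15, -47]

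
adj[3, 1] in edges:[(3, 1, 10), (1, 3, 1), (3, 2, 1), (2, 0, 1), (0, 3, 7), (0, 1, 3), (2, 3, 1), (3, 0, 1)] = 10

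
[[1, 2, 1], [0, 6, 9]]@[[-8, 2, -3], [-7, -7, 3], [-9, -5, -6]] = [[-31, -17, -3], [-123, -87, -36]]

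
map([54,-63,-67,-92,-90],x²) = [2916, 3969, 4489, 8464, 8100]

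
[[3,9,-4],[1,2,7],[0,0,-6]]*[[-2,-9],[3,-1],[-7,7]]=[[49, -64], [-45, 38], [42, -42]]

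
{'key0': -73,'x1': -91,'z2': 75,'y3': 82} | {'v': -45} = {'key0': -73, 'x1': -91, 'z2': 75, 'y3': 82, 'v': -45}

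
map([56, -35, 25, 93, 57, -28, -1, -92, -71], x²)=(56)²=3136, (-35)²=1225, (25)²=625, (93)²=8649, (57)²=3249, (-28)²=784, (-1)²=1, (-92)²=8464, (-71)²=5041
= [3136, 1225, 625, 8649, 3249, 784, 1, 8464, 5041]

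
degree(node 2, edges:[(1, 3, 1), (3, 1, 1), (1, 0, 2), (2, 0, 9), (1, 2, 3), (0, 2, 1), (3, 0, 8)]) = 3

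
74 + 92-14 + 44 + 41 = 237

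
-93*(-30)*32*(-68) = -6071040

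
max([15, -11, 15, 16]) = 16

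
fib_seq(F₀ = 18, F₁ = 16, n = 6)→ [18, 16, 34, 50, 84, 134]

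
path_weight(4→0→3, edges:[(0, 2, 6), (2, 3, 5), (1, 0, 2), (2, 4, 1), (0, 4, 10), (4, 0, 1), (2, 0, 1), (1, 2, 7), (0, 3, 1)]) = 2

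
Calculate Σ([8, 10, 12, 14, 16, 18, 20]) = 8 + 10 + 12 + 14 + 16 + 18 + 20
= 98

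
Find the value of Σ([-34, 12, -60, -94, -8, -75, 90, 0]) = -169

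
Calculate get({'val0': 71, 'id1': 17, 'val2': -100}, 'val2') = -100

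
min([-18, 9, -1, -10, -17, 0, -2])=-18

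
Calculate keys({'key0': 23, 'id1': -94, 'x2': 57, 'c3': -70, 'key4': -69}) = ['key0', 'id1', 'x2', 'c3', 'key4']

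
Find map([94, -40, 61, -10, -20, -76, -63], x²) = [8836, 1600, 3721, 100, 400, 5776, 3969]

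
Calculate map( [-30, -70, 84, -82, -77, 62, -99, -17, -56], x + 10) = [-20, -60, 94, -72, -67, 72, -89, -7, -46]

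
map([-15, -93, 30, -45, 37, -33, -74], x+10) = -15+10=-5, -93+10=-83, 30+10=40, -45+10=-35, 37+10=47, -33+10=-23, -74+10=-64
= [-5, -83, 40, -35, 47, -23, -64]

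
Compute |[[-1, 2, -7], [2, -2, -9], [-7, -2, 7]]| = 256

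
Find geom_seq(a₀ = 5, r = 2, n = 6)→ [5, 10, 20, 40, 80, 160]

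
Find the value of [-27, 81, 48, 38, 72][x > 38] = keep x where x > 38: -27✗, 81✓, 48✓, 38✗, 72✓
= [81, 48, 72]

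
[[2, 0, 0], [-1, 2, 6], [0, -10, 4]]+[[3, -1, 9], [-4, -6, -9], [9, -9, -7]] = [[5, -1, 9], [-5, -4, -3], [9, -19, -3]]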